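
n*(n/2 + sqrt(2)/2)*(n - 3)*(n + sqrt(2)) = n^4/2 - 3*n^3/2 + sqrt(2)*n^3 - 3*sqrt(2)*n^2 + n^2 - 3*n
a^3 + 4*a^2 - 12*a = a*(a - 2)*(a + 6)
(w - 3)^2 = w^2 - 6*w + 9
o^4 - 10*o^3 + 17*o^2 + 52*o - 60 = (o - 6)*(o - 5)*(o - 1)*(o + 2)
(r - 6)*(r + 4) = r^2 - 2*r - 24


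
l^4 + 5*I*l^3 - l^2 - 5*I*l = l*(l + 5*I)*(-I*l - I)*(I*l - I)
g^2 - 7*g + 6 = (g - 6)*(g - 1)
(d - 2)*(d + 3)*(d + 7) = d^3 + 8*d^2 + d - 42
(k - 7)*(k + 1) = k^2 - 6*k - 7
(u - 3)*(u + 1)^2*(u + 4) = u^4 + 3*u^3 - 9*u^2 - 23*u - 12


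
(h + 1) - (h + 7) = -6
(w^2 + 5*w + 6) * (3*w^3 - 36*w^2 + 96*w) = 3*w^5 - 21*w^4 - 66*w^3 + 264*w^2 + 576*w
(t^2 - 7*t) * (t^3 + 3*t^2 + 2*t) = t^5 - 4*t^4 - 19*t^3 - 14*t^2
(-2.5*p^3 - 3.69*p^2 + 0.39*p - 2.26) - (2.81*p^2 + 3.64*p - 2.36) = -2.5*p^3 - 6.5*p^2 - 3.25*p + 0.1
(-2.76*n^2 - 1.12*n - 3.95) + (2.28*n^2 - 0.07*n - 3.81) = -0.48*n^2 - 1.19*n - 7.76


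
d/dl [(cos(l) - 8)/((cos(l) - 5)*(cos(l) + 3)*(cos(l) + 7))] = (-157*cos(l) - 19*cos(2*l) + cos(3*l) + 655)*sin(l)/(2*(cos(l) - 5)^2*(cos(l) + 3)^2*(cos(l) + 7)^2)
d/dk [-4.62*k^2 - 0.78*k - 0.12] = -9.24*k - 0.78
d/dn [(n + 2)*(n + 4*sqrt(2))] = 2*n + 2 + 4*sqrt(2)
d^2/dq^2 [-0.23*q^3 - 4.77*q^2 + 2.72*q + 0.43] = -1.38*q - 9.54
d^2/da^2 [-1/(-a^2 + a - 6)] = 2*(-a^2 + a + (2*a - 1)^2 - 6)/(a^2 - a + 6)^3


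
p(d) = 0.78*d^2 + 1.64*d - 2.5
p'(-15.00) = -21.76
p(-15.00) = 148.40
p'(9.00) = 15.68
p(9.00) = 75.44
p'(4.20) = 8.19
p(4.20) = 18.15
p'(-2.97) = -2.99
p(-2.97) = -0.49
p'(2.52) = 5.57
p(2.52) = 6.59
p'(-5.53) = -6.99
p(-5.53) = 12.28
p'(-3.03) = -3.09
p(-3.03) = -0.31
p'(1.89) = 4.59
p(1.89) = 3.39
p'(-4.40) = -5.22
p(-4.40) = 5.38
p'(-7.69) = -10.36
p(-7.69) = 31.01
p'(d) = 1.56*d + 1.64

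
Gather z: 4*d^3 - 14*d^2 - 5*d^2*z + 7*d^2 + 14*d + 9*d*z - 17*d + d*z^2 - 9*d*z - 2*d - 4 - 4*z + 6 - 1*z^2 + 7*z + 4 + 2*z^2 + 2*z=4*d^3 - 7*d^2 - 5*d + z^2*(d + 1) + z*(5 - 5*d^2) + 6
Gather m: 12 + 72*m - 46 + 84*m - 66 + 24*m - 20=180*m - 120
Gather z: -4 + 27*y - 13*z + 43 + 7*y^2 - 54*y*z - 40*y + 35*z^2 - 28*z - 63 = 7*y^2 - 13*y + 35*z^2 + z*(-54*y - 41) - 24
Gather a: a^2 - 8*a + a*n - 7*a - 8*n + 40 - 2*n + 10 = a^2 + a*(n - 15) - 10*n + 50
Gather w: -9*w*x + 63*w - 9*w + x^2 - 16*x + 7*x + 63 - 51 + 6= w*(54 - 9*x) + x^2 - 9*x + 18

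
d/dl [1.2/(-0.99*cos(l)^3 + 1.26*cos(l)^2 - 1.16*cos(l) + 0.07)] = (-3.564*cos(l)^2 + 3.024*cos(l) - 1.392)*sin(l)/(0.99*cos(l)^3 - 1.26*cos(l)^2 + 1.16*cos(l) - 0.07)^2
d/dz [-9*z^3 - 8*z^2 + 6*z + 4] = -27*z^2 - 16*z + 6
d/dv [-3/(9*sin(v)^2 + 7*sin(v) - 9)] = 3*(18*sin(v) + 7)*cos(v)/(7*sin(v) - 9*cos(v)^2)^2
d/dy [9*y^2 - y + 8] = 18*y - 1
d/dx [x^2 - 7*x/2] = 2*x - 7/2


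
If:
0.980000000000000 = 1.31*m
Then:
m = 0.75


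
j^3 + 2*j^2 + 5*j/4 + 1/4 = (j + 1/2)^2*(j + 1)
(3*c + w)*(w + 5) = 3*c*w + 15*c + w^2 + 5*w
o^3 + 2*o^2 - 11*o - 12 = (o - 3)*(o + 1)*(o + 4)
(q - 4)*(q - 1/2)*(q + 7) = q^3 + 5*q^2/2 - 59*q/2 + 14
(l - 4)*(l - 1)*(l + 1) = l^3 - 4*l^2 - l + 4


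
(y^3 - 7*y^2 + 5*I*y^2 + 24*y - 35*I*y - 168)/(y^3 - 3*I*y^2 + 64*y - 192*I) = (y - 7)/(y - 8*I)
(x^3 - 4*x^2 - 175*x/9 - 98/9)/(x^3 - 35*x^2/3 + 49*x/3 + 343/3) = (x + 2/3)/(x - 7)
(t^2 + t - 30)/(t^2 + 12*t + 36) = (t - 5)/(t + 6)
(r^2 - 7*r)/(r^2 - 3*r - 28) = r/(r + 4)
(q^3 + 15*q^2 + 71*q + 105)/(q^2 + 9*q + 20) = (q^2 + 10*q + 21)/(q + 4)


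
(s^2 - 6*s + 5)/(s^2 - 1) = (s - 5)/(s + 1)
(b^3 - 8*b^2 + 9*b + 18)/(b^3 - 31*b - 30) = (b - 3)/(b + 5)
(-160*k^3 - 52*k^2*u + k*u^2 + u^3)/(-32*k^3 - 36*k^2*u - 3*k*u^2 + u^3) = (5*k + u)/(k + u)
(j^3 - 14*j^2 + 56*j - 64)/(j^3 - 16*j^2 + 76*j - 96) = (j - 4)/(j - 6)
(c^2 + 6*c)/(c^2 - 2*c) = (c + 6)/(c - 2)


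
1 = 1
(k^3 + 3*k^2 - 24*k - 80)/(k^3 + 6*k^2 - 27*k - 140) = (k + 4)/(k + 7)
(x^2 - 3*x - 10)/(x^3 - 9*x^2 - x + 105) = (x + 2)/(x^2 - 4*x - 21)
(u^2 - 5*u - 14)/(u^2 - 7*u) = (u + 2)/u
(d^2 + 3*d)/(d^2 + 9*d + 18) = d/(d + 6)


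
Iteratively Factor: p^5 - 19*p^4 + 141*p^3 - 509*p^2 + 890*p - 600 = (p - 2)*(p^4 - 17*p^3 + 107*p^2 - 295*p + 300) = (p - 3)*(p - 2)*(p^3 - 14*p^2 + 65*p - 100) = (p - 4)*(p - 3)*(p - 2)*(p^2 - 10*p + 25) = (p - 5)*(p - 4)*(p - 3)*(p - 2)*(p - 5)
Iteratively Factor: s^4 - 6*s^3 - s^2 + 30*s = (s + 2)*(s^3 - 8*s^2 + 15*s) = s*(s + 2)*(s^2 - 8*s + 15) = s*(s - 5)*(s + 2)*(s - 3)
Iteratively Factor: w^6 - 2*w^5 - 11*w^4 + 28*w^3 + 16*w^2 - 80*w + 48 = (w + 2)*(w^5 - 4*w^4 - 3*w^3 + 34*w^2 - 52*w + 24) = (w - 1)*(w + 2)*(w^4 - 3*w^3 - 6*w^2 + 28*w - 24) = (w - 2)*(w - 1)*(w + 2)*(w^3 - w^2 - 8*w + 12) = (w - 2)*(w - 1)*(w + 2)*(w + 3)*(w^2 - 4*w + 4) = (w - 2)^2*(w - 1)*(w + 2)*(w + 3)*(w - 2)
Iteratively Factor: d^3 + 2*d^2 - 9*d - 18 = (d + 2)*(d^2 - 9) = (d + 2)*(d + 3)*(d - 3)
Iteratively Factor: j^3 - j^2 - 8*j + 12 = (j - 2)*(j^2 + j - 6) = (j - 2)^2*(j + 3)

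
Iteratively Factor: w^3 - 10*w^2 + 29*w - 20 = (w - 1)*(w^2 - 9*w + 20) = (w - 4)*(w - 1)*(w - 5)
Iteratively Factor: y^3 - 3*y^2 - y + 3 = (y - 3)*(y^2 - 1) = (y - 3)*(y - 1)*(y + 1)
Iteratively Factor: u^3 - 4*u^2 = (u - 4)*(u^2) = u*(u - 4)*(u)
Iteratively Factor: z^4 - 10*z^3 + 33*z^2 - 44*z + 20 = (z - 5)*(z^3 - 5*z^2 + 8*z - 4) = (z - 5)*(z - 2)*(z^2 - 3*z + 2) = (z - 5)*(z - 2)^2*(z - 1)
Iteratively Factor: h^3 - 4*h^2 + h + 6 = (h + 1)*(h^2 - 5*h + 6) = (h - 3)*(h + 1)*(h - 2)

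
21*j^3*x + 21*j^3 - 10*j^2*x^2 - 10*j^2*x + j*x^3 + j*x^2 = (-7*j + x)*(-3*j + x)*(j*x + j)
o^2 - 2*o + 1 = (o - 1)^2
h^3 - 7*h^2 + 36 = (h - 6)*(h - 3)*(h + 2)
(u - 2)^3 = u^3 - 6*u^2 + 12*u - 8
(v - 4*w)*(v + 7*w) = v^2 + 3*v*w - 28*w^2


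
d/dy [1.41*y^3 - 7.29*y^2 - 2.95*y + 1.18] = 4.23*y^2 - 14.58*y - 2.95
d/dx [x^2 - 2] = 2*x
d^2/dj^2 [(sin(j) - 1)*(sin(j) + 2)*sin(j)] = -9*sin(j)^3 - 4*sin(j)^2 + 8*sin(j) + 2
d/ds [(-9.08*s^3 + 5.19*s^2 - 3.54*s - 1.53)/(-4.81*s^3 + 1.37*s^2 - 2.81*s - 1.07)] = (12.5243*s^4 + 16.9748*s^3 - 2.6652*s^2 - 6.9144*s - 0.5115)/(23.1361*s^6 - 13.1794*s^5 + 28.9091*s^4 + 2.594*s^3 + 4.9643*s^2 + 6.0134*s + 1.1449)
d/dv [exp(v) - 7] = exp(v)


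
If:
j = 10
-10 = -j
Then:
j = 10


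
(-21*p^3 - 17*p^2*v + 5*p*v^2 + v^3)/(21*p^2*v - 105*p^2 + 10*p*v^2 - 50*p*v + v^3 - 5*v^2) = (-3*p^2 - 2*p*v + v^2)/(3*p*v - 15*p + v^2 - 5*v)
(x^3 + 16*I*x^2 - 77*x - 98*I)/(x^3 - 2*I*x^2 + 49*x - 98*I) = (x^2 + 9*I*x - 14)/(x^2 - 9*I*x - 14)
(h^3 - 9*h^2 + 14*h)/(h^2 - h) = (h^2 - 9*h + 14)/(h - 1)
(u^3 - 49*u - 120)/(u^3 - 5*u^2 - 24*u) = (u + 5)/u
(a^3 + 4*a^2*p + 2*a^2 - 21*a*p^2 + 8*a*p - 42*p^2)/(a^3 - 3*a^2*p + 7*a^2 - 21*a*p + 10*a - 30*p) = (a + 7*p)/(a + 5)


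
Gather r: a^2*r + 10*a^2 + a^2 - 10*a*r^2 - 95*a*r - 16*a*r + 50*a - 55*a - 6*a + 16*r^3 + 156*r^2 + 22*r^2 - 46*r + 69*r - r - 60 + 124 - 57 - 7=11*a^2 - 11*a + 16*r^3 + r^2*(178 - 10*a) + r*(a^2 - 111*a + 22)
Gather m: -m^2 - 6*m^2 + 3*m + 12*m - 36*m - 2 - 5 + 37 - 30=-7*m^2 - 21*m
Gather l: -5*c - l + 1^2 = -5*c - l + 1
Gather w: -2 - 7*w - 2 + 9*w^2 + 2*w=9*w^2 - 5*w - 4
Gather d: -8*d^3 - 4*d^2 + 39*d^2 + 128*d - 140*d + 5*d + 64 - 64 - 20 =-8*d^3 + 35*d^2 - 7*d - 20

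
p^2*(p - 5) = p^3 - 5*p^2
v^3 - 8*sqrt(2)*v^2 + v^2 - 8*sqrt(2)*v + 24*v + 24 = (v + 1)*(v - 6*sqrt(2))*(v - 2*sqrt(2))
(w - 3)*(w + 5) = w^2 + 2*w - 15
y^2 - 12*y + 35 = (y - 7)*(y - 5)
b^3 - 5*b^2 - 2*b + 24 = (b - 4)*(b - 3)*(b + 2)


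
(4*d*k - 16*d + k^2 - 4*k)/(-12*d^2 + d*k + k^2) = (4 - k)/(3*d - k)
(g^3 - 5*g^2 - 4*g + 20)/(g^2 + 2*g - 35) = (g^2 - 4)/(g + 7)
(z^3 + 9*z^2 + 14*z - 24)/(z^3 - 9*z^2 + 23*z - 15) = (z^2 + 10*z + 24)/(z^2 - 8*z + 15)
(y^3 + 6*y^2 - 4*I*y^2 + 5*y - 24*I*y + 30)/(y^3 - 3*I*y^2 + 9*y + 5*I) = (y + 6)/(y + I)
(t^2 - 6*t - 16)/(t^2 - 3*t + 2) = (t^2 - 6*t - 16)/(t^2 - 3*t + 2)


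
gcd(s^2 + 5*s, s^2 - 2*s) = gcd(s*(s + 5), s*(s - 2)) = s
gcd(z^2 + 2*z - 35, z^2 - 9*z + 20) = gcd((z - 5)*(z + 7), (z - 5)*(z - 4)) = z - 5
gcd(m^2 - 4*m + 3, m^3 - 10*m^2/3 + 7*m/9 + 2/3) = m - 3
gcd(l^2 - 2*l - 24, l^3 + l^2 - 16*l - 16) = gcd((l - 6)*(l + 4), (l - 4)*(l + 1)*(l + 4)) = l + 4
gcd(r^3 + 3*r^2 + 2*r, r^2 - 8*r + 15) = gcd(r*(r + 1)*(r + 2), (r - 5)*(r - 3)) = 1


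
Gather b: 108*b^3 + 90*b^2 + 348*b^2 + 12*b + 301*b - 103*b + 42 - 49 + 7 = 108*b^3 + 438*b^2 + 210*b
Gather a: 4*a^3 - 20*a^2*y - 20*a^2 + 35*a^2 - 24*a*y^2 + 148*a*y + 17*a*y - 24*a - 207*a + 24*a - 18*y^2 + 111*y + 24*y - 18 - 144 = 4*a^3 + a^2*(15 - 20*y) + a*(-24*y^2 + 165*y - 207) - 18*y^2 + 135*y - 162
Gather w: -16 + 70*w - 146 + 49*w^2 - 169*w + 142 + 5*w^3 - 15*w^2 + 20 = 5*w^3 + 34*w^2 - 99*w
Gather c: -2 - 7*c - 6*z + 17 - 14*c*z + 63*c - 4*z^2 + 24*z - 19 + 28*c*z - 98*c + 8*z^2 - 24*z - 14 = c*(14*z - 42) + 4*z^2 - 6*z - 18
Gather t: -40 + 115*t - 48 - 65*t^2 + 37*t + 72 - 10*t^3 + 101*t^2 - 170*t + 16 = -10*t^3 + 36*t^2 - 18*t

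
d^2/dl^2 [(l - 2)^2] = 2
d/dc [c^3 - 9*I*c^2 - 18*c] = 3*c^2 - 18*I*c - 18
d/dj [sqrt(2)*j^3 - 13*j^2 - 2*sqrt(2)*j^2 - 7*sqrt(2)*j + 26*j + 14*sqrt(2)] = 3*sqrt(2)*j^2 - 26*j - 4*sqrt(2)*j - 7*sqrt(2) + 26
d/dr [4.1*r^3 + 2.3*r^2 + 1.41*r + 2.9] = 12.3*r^2 + 4.6*r + 1.41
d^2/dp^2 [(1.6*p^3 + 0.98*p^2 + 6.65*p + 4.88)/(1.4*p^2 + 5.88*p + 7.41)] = (-7.105427357601e-15*p^5 + 87.37456*p^3 + 414.66936*p^2 + 354.22812*p - 235.67586)/(2.744*p^6 + 34.5744*p^5 + 188.78328*p^4 + 569.292192*p^3 + 999.202932*p^2 + 968.578884*p + 406.869021)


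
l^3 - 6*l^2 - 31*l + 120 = (l - 8)*(l - 3)*(l + 5)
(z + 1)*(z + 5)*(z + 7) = z^3 + 13*z^2 + 47*z + 35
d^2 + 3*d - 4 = (d - 1)*(d + 4)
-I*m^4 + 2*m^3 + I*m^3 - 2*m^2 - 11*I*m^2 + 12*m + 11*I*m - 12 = (m - 3*I)*(m + I)*(m + 4*I)*(-I*m + I)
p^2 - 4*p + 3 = (p - 3)*(p - 1)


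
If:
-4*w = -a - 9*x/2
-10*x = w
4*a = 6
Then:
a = 3/2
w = 30/89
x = -3/89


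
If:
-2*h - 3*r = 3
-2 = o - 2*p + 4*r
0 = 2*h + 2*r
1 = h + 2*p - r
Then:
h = 3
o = 5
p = -5/2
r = -3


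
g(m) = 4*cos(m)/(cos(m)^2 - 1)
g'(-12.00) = 44.33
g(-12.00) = -11.72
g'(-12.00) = 44.33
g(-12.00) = -11.72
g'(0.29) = 328.16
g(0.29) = -46.88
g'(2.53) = 35.30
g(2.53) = 9.93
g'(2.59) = 47.96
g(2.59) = 12.41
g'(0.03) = 296296.31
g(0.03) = -4443.78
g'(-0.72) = -21.84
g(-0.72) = -6.92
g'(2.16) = 9.11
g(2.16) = 3.22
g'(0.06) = 37037.07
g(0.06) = -1110.44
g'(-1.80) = -4.55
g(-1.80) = 0.96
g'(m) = -4*sin(m)/(cos(m)^2 - 1) + 8*sin(m)*cos(m)^2/(cos(m)^2 - 1)^2 = 4*(cos(m)^2 + 1)/sin(m)^3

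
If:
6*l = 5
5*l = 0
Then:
No Solution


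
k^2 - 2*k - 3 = (k - 3)*(k + 1)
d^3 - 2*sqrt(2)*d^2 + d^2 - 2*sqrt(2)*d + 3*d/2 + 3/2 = (d + 1)*(d - 3*sqrt(2)/2)*(d - sqrt(2)/2)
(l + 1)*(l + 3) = l^2 + 4*l + 3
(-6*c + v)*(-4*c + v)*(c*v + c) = 24*c^3*v + 24*c^3 - 10*c^2*v^2 - 10*c^2*v + c*v^3 + c*v^2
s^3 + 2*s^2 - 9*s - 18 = (s - 3)*(s + 2)*(s + 3)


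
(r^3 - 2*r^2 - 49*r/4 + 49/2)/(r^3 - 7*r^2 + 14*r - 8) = (r^2 - 49/4)/(r^2 - 5*r + 4)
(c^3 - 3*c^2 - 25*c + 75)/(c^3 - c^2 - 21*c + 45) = (c - 5)/(c - 3)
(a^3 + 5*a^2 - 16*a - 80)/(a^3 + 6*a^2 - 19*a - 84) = (a^2 + 9*a + 20)/(a^2 + 10*a + 21)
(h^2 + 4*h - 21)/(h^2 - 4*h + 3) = (h + 7)/(h - 1)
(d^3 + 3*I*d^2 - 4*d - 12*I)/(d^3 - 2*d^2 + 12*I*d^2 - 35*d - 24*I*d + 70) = (d^2 + d*(2 + 3*I) + 6*I)/(d^2 + 12*I*d - 35)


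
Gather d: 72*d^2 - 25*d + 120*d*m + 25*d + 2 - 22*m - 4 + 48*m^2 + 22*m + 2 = 72*d^2 + 120*d*m + 48*m^2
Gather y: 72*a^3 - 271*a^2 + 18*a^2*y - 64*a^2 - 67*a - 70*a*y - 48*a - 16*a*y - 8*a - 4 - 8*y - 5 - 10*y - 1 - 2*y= 72*a^3 - 335*a^2 - 123*a + y*(18*a^2 - 86*a - 20) - 10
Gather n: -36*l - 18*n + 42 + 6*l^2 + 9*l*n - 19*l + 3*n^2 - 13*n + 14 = 6*l^2 - 55*l + 3*n^2 + n*(9*l - 31) + 56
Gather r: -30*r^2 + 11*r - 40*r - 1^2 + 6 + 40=-30*r^2 - 29*r + 45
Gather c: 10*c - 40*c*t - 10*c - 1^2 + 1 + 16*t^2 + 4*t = -40*c*t + 16*t^2 + 4*t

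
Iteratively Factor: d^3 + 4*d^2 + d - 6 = (d + 3)*(d^2 + d - 2) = (d + 2)*(d + 3)*(d - 1)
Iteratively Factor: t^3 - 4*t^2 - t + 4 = (t - 1)*(t^2 - 3*t - 4) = (t - 4)*(t - 1)*(t + 1)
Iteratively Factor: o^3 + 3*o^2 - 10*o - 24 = (o + 4)*(o^2 - o - 6) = (o - 3)*(o + 4)*(o + 2)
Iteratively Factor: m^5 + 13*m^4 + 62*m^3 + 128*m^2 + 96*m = (m)*(m^4 + 13*m^3 + 62*m^2 + 128*m + 96) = m*(m + 4)*(m^3 + 9*m^2 + 26*m + 24) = m*(m + 2)*(m + 4)*(m^2 + 7*m + 12) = m*(m + 2)*(m + 4)^2*(m + 3)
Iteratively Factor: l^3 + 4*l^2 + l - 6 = (l + 2)*(l^2 + 2*l - 3) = (l + 2)*(l + 3)*(l - 1)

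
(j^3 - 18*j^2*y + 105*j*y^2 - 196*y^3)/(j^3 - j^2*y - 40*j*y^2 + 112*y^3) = (-j^2 + 14*j*y - 49*y^2)/(-j^2 - 3*j*y + 28*y^2)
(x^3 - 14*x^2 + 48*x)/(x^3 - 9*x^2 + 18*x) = (x - 8)/(x - 3)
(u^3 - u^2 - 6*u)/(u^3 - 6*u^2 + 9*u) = (u + 2)/(u - 3)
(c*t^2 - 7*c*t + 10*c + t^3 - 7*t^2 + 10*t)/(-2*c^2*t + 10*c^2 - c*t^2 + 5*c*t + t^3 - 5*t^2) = (t - 2)/(-2*c + t)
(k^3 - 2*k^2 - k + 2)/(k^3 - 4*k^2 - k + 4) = (k - 2)/(k - 4)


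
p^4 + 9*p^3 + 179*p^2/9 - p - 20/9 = (p - 1/3)*(p + 1/3)*(p + 4)*(p + 5)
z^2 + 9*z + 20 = (z + 4)*(z + 5)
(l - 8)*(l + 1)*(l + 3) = l^3 - 4*l^2 - 29*l - 24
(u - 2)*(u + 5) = u^2 + 3*u - 10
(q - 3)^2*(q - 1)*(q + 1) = q^4 - 6*q^3 + 8*q^2 + 6*q - 9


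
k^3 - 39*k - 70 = (k - 7)*(k + 2)*(k + 5)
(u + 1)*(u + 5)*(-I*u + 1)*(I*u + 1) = u^4 + 6*u^3 + 6*u^2 + 6*u + 5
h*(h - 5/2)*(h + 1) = h^3 - 3*h^2/2 - 5*h/2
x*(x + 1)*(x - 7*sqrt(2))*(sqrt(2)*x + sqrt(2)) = sqrt(2)*x^4 - 14*x^3 + 2*sqrt(2)*x^3 - 28*x^2 + sqrt(2)*x^2 - 14*x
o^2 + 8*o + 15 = (o + 3)*(o + 5)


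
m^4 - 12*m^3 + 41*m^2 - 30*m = m*(m - 6)*(m - 5)*(m - 1)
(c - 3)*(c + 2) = c^2 - c - 6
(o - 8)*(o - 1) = o^2 - 9*o + 8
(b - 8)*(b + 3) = b^2 - 5*b - 24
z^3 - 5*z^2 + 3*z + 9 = (z - 3)^2*(z + 1)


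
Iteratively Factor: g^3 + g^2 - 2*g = (g + 2)*(g^2 - g) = (g - 1)*(g + 2)*(g)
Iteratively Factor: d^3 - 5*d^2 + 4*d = (d - 4)*(d^2 - d) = (d - 4)*(d - 1)*(d)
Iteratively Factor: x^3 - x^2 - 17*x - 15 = (x + 1)*(x^2 - 2*x - 15) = (x + 1)*(x + 3)*(x - 5)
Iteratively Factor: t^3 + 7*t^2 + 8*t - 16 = (t + 4)*(t^2 + 3*t - 4) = (t + 4)^2*(t - 1)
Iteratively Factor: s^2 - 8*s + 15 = (s - 3)*(s - 5)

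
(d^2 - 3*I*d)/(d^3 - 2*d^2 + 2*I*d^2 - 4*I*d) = (d - 3*I)/(d^2 + 2*d*(-1 + I) - 4*I)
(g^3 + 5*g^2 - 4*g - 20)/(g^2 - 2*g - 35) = (g^2 - 4)/(g - 7)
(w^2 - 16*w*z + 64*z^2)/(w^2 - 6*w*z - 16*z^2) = (w - 8*z)/(w + 2*z)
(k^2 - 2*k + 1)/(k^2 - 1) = (k - 1)/(k + 1)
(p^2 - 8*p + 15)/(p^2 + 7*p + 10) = (p^2 - 8*p + 15)/(p^2 + 7*p + 10)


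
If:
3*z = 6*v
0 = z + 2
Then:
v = -1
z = -2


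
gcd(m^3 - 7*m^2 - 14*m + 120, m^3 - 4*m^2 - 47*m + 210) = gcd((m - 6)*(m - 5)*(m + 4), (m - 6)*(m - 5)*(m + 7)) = m^2 - 11*m + 30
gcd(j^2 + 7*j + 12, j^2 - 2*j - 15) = j + 3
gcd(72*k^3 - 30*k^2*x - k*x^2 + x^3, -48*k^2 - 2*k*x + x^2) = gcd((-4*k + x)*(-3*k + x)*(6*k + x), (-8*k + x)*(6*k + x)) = 6*k + x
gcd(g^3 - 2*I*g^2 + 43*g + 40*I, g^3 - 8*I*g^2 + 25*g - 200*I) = g^2 - 3*I*g + 40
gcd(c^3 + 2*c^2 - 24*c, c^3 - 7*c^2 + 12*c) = c^2 - 4*c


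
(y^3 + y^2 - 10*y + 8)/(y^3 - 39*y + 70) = (y^2 + 3*y - 4)/(y^2 + 2*y - 35)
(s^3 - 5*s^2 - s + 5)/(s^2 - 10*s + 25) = (s^2 - 1)/(s - 5)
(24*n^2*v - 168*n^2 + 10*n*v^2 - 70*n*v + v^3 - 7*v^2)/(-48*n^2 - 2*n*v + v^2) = (4*n*v - 28*n + v^2 - 7*v)/(-8*n + v)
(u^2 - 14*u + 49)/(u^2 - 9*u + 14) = (u - 7)/(u - 2)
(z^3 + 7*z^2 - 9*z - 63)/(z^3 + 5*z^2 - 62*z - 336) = (z^2 - 9)/(z^2 - 2*z - 48)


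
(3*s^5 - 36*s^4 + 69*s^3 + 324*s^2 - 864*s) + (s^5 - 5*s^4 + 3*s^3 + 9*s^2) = 4*s^5 - 41*s^4 + 72*s^3 + 333*s^2 - 864*s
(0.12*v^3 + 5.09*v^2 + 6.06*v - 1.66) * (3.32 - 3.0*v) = -0.36*v^4 - 14.8716*v^3 - 1.2812*v^2 + 25.0992*v - 5.5112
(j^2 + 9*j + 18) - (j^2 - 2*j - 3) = 11*j + 21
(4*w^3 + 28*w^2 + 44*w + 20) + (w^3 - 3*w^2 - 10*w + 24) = 5*w^3 + 25*w^2 + 34*w + 44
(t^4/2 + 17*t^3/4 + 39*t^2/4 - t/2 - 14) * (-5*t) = -5*t^5/2 - 85*t^4/4 - 195*t^3/4 + 5*t^2/2 + 70*t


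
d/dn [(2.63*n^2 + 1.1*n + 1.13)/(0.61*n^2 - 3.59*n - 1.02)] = (-10.1127*n^2 - 6.7438*n + 2.9347)/(0.3721*n^4 - 4.3798*n^3 + 11.6437*n^2 + 7.3236*n + 1.0404)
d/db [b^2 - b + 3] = 2*b - 1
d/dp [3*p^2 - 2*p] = 6*p - 2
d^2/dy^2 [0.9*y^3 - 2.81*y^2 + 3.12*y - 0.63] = 5.4*y - 5.62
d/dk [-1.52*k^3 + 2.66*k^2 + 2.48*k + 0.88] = -4.56*k^2 + 5.32*k + 2.48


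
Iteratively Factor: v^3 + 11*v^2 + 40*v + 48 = (v + 4)*(v^2 + 7*v + 12) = (v + 4)^2*(v + 3)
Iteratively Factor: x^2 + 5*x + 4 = (x + 1)*(x + 4)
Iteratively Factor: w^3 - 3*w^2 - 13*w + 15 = (w - 5)*(w^2 + 2*w - 3) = (w - 5)*(w - 1)*(w + 3)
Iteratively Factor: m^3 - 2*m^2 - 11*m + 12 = (m - 1)*(m^2 - m - 12) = (m - 1)*(m + 3)*(m - 4)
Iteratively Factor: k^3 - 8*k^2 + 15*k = (k - 5)*(k^2 - 3*k) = (k - 5)*(k - 3)*(k)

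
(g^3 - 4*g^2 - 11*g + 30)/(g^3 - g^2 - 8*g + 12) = (g - 5)/(g - 2)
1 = 1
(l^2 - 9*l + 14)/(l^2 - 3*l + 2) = (l - 7)/(l - 1)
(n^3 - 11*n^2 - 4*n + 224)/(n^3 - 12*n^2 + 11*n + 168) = (n + 4)/(n + 3)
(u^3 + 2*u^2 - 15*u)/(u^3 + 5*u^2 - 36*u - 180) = u*(u - 3)/(u^2 - 36)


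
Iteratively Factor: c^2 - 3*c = (c)*(c - 3)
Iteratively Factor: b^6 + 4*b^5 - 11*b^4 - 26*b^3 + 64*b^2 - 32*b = (b + 4)*(b^5 - 11*b^3 + 18*b^2 - 8*b) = (b - 2)*(b + 4)*(b^4 + 2*b^3 - 7*b^2 + 4*b) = b*(b - 2)*(b + 4)*(b^3 + 2*b^2 - 7*b + 4) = b*(b - 2)*(b + 4)^2*(b^2 - 2*b + 1) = b*(b - 2)*(b - 1)*(b + 4)^2*(b - 1)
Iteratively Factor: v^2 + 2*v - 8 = (v - 2)*(v + 4)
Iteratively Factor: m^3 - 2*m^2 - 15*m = (m - 5)*(m^2 + 3*m) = m*(m - 5)*(m + 3)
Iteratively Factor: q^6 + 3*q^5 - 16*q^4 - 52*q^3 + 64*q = (q)*(q^5 + 3*q^4 - 16*q^3 - 52*q^2 + 64) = q*(q - 1)*(q^4 + 4*q^3 - 12*q^2 - 64*q - 64) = q*(q - 4)*(q - 1)*(q^3 + 8*q^2 + 20*q + 16) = q*(q - 4)*(q - 1)*(q + 4)*(q^2 + 4*q + 4) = q*(q - 4)*(q - 1)*(q + 2)*(q + 4)*(q + 2)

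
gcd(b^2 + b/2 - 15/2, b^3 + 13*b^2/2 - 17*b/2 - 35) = b - 5/2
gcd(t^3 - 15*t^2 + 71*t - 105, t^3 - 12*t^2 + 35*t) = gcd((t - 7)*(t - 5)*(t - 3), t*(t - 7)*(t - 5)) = t^2 - 12*t + 35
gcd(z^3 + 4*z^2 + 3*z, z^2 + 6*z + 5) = z + 1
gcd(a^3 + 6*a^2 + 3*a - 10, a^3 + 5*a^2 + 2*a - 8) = a^2 + a - 2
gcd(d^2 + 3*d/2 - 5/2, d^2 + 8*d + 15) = 1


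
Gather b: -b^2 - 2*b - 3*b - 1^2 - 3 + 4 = -b^2 - 5*b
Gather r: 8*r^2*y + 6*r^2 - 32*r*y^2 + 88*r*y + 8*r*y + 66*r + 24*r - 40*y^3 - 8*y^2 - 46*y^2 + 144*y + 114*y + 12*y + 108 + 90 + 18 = r^2*(8*y + 6) + r*(-32*y^2 + 96*y + 90) - 40*y^3 - 54*y^2 + 270*y + 216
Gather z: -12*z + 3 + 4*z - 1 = 2 - 8*z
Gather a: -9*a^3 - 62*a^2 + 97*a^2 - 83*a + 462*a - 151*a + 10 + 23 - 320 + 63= -9*a^3 + 35*a^2 + 228*a - 224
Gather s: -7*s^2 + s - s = -7*s^2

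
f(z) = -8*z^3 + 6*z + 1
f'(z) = 6 - 24*z^2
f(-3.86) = 437.94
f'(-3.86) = -351.59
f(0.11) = 1.65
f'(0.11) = 5.71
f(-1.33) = 11.84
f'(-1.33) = -36.45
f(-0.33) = -0.69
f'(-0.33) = 3.39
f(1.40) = -12.55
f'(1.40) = -41.04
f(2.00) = -51.00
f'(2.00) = -90.00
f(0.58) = 2.92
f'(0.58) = -2.07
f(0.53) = 2.99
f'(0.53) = -0.74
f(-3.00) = 199.00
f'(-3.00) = -210.00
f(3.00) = -197.00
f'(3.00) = -210.00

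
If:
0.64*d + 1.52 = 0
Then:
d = -2.38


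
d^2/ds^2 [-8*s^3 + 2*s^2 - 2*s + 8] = 4 - 48*s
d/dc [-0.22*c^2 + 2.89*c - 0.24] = 2.89 - 0.44*c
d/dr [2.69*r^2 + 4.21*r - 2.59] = 5.38*r + 4.21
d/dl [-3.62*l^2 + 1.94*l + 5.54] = 1.94 - 7.24*l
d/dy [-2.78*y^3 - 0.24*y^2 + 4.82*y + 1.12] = -8.34*y^2 - 0.48*y + 4.82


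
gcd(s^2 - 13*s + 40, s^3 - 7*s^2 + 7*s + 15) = s - 5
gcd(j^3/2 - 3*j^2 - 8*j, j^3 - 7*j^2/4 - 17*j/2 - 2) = j + 2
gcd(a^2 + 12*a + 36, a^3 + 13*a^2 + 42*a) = a + 6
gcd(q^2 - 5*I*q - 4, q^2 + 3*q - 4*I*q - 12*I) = q - 4*I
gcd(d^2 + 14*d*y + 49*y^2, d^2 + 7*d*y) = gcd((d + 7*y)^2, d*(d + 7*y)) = d + 7*y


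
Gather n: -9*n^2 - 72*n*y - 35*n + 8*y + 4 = -9*n^2 + n*(-72*y - 35) + 8*y + 4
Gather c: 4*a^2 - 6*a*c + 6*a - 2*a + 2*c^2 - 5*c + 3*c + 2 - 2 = 4*a^2 + 4*a + 2*c^2 + c*(-6*a - 2)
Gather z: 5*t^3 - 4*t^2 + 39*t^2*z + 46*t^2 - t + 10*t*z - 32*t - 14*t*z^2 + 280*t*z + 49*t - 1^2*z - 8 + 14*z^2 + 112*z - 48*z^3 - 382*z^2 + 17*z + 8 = 5*t^3 + 42*t^2 + 16*t - 48*z^3 + z^2*(-14*t - 368) + z*(39*t^2 + 290*t + 128)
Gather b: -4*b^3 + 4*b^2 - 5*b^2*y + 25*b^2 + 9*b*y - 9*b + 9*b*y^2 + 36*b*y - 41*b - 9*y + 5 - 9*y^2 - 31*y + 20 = -4*b^3 + b^2*(29 - 5*y) + b*(9*y^2 + 45*y - 50) - 9*y^2 - 40*y + 25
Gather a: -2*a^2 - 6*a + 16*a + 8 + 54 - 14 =-2*a^2 + 10*a + 48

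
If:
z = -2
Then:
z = -2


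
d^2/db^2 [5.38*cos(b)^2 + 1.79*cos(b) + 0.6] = -1.79*cos(b) - 10.76*cos(2*b)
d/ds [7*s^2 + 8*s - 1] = 14*s + 8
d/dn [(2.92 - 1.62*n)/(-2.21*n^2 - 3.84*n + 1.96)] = (-3.5802*n^2 + 12.9064*n + 8.0376)/(4.8841*n^4 + 16.9728*n^3 + 6.0824*n^2 - 15.0528*n + 3.8416)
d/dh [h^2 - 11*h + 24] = 2*h - 11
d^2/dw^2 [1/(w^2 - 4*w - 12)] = 2*(w^2 - 4*w - 4*(w - 2)^2 - 12)/(-w^2 + 4*w + 12)^3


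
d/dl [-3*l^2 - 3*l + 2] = -6*l - 3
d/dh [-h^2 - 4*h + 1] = -2*h - 4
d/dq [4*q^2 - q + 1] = 8*q - 1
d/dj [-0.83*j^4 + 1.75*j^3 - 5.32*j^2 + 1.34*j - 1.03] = -3.32*j^3 + 5.25*j^2 - 10.64*j + 1.34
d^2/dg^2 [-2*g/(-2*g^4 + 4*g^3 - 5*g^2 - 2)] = 4*g*(4*g^2*(4*g^2 - 6*g + 5)^2 + (-20*g^2 + 24*g - 15)*(2*g^4 - 4*g^3 + 5*g^2 + 2))/(2*g^4 - 4*g^3 + 5*g^2 + 2)^3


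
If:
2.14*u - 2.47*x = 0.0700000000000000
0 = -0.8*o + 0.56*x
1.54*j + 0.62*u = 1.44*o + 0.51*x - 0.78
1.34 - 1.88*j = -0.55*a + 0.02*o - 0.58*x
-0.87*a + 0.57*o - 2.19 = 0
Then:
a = 0.13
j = 2.49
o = 4.05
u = 6.71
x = 5.78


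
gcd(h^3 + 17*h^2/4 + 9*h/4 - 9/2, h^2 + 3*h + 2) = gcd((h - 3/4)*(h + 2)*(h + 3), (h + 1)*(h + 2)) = h + 2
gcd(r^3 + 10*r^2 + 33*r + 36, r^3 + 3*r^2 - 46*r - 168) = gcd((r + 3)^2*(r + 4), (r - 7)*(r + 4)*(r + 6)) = r + 4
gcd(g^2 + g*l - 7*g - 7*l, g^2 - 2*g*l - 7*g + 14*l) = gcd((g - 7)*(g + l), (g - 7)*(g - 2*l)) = g - 7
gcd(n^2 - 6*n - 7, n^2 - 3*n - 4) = n + 1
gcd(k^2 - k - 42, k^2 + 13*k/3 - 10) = k + 6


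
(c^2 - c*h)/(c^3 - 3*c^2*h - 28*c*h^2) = (-c + h)/(-c^2 + 3*c*h + 28*h^2)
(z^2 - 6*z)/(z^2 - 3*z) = (z - 6)/(z - 3)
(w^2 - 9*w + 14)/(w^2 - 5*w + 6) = (w - 7)/(w - 3)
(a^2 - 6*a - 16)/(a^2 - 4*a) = (a^2 - 6*a - 16)/(a*(a - 4))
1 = 1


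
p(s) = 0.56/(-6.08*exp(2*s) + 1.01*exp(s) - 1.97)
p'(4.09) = 0.00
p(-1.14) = -0.25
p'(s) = 0.56*(12.16*exp(2*s) - 1.01*exp(s))/(-6.08*exp(2*s) + 1.01*exp(s) - 1.97)^2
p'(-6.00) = 0.00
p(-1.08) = -0.24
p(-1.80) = -0.28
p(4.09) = -0.00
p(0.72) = -0.02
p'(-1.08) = 0.11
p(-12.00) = -0.28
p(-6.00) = -0.28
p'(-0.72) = 0.16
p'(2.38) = 0.00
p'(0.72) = 0.04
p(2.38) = -0.00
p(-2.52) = -0.29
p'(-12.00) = 0.00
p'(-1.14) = 0.10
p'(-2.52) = -0.00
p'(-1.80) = 0.02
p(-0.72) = -0.19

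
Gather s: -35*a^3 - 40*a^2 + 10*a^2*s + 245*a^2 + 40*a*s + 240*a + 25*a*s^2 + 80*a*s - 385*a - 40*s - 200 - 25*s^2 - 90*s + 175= -35*a^3 + 205*a^2 - 145*a + s^2*(25*a - 25) + s*(10*a^2 + 120*a - 130) - 25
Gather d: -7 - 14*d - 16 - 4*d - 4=-18*d - 27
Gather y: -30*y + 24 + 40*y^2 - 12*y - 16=40*y^2 - 42*y + 8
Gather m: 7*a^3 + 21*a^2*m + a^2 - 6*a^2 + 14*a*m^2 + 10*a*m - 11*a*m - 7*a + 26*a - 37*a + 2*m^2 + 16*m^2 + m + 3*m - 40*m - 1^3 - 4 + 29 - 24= 7*a^3 - 5*a^2 - 18*a + m^2*(14*a + 18) + m*(21*a^2 - a - 36)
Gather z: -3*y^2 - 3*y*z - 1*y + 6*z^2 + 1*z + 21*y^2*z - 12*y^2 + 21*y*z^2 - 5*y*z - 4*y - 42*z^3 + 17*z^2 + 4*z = -15*y^2 - 5*y - 42*z^3 + z^2*(21*y + 23) + z*(21*y^2 - 8*y + 5)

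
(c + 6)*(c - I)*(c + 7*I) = c^3 + 6*c^2 + 6*I*c^2 + 7*c + 36*I*c + 42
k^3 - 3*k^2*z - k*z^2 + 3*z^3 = (k - 3*z)*(k - z)*(k + z)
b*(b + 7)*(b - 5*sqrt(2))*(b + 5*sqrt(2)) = b^4 + 7*b^3 - 50*b^2 - 350*b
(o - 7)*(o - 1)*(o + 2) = o^3 - 6*o^2 - 9*o + 14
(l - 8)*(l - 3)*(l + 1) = l^3 - 10*l^2 + 13*l + 24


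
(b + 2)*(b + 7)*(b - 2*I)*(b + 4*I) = b^4 + 9*b^3 + 2*I*b^3 + 22*b^2 + 18*I*b^2 + 72*b + 28*I*b + 112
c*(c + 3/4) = c^2 + 3*c/4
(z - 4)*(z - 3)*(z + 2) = z^3 - 5*z^2 - 2*z + 24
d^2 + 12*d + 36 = (d + 6)^2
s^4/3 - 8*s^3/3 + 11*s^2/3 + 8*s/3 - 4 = (s/3 + 1/3)*(s - 6)*(s - 2)*(s - 1)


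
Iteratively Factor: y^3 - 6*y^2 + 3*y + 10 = (y - 2)*(y^2 - 4*y - 5) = (y - 5)*(y - 2)*(y + 1)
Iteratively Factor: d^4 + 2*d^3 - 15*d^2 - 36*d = (d - 4)*(d^3 + 6*d^2 + 9*d) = d*(d - 4)*(d^2 + 6*d + 9) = d*(d - 4)*(d + 3)*(d + 3)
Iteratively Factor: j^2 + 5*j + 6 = (j + 2)*(j + 3)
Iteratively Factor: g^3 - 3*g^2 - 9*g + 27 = (g - 3)*(g^2 - 9) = (g - 3)^2*(g + 3)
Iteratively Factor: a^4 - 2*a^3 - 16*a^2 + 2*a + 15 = (a + 3)*(a^3 - 5*a^2 - a + 5) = (a - 5)*(a + 3)*(a^2 - 1) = (a - 5)*(a - 1)*(a + 3)*(a + 1)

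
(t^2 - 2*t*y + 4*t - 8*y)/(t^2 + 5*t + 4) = (t - 2*y)/(t + 1)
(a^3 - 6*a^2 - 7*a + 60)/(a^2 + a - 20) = (a^2 - 2*a - 15)/(a + 5)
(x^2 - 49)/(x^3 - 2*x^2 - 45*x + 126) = (x - 7)/(x^2 - 9*x + 18)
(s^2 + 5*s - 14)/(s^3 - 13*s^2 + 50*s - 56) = (s + 7)/(s^2 - 11*s + 28)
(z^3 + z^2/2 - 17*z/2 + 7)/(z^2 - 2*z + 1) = (z^2 + 3*z/2 - 7)/(z - 1)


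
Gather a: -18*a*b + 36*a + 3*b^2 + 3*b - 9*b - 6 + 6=a*(36 - 18*b) + 3*b^2 - 6*b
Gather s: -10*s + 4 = 4 - 10*s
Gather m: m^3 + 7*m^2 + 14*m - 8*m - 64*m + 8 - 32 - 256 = m^3 + 7*m^2 - 58*m - 280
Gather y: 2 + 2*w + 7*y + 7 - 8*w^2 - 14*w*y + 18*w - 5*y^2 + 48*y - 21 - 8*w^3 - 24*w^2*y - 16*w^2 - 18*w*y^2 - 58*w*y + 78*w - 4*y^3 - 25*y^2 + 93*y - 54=-8*w^3 - 24*w^2 + 98*w - 4*y^3 + y^2*(-18*w - 30) + y*(-24*w^2 - 72*w + 148) - 66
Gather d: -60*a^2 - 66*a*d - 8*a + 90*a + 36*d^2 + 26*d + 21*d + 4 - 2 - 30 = -60*a^2 + 82*a + 36*d^2 + d*(47 - 66*a) - 28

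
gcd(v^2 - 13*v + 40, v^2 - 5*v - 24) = v - 8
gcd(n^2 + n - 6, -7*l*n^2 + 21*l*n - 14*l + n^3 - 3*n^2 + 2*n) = n - 2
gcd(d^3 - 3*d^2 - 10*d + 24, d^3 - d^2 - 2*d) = d - 2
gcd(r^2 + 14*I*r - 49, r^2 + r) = 1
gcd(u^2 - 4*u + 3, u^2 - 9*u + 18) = u - 3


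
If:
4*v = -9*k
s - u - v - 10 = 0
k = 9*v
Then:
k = 0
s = u + 10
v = 0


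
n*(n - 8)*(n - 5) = n^3 - 13*n^2 + 40*n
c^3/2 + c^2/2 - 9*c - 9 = (c/2 + 1/2)*(c - 3*sqrt(2))*(c + 3*sqrt(2))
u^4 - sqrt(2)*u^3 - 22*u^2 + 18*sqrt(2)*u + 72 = (u - 3*sqrt(2))*(u - 2*sqrt(2))*(u + sqrt(2))*(u + 3*sqrt(2))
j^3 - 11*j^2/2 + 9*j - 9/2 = (j - 3)*(j - 3/2)*(j - 1)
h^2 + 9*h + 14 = (h + 2)*(h + 7)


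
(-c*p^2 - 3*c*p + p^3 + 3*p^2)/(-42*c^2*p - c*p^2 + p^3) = (c*p + 3*c - p^2 - 3*p)/(42*c^2 + c*p - p^2)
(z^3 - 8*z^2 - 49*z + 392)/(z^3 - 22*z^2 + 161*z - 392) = (z + 7)/(z - 7)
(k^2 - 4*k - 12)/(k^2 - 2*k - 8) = (k - 6)/(k - 4)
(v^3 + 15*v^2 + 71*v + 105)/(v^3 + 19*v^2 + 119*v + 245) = (v + 3)/(v + 7)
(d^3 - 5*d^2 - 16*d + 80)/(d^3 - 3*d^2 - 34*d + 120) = (d + 4)/(d + 6)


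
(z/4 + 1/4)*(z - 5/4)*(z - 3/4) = z^3/4 - z^2/4 - 17*z/64 + 15/64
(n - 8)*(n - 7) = n^2 - 15*n + 56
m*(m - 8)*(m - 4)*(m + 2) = m^4 - 10*m^3 + 8*m^2 + 64*m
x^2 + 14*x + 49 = (x + 7)^2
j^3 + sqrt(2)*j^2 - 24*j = j*(j - 3*sqrt(2))*(j + 4*sqrt(2))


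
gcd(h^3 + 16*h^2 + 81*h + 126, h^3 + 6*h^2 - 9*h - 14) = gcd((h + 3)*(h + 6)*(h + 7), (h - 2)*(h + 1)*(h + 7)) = h + 7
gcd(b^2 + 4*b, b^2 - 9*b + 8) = 1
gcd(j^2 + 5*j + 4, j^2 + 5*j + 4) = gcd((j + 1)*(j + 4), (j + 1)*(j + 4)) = j^2 + 5*j + 4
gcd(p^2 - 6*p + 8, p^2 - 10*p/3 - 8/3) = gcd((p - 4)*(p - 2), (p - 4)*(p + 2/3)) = p - 4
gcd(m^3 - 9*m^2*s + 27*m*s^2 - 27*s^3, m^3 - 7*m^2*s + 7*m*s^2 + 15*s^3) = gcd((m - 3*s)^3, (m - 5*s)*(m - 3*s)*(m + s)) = -m + 3*s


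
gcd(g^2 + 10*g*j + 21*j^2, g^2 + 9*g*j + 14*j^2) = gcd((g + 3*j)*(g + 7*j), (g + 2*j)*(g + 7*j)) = g + 7*j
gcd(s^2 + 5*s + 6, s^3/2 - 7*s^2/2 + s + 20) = s + 2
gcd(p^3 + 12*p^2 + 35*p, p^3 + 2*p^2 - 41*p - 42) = p + 7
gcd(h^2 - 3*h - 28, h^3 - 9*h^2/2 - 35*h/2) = h - 7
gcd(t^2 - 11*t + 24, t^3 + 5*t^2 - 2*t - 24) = 1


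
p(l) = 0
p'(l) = 0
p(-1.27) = 0.00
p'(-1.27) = 0.00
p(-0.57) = 0.00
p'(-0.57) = 0.00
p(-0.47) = 0.00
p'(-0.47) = 0.00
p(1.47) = 0.00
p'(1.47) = 0.00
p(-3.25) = 0.00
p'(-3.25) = 0.00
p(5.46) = 0.00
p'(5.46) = 0.00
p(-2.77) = 0.00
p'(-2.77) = 0.00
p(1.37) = 0.00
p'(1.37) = 0.00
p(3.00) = 0.00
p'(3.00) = 0.00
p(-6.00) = 0.00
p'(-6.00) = 0.00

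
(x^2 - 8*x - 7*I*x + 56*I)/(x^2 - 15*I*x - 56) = (x - 8)/(x - 8*I)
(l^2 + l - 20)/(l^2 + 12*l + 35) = (l - 4)/(l + 7)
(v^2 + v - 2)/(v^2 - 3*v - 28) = (-v^2 - v + 2)/(-v^2 + 3*v + 28)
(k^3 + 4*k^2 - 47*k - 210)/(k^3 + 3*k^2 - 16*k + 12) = (k^2 - 2*k - 35)/(k^2 - 3*k + 2)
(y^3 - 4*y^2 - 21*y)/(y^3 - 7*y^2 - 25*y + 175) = y*(y + 3)/(y^2 - 25)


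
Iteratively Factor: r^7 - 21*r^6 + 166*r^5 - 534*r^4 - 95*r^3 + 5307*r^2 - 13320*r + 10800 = (r - 4)*(r^6 - 17*r^5 + 98*r^4 - 142*r^3 - 663*r^2 + 2655*r - 2700) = (r - 5)*(r - 4)*(r^5 - 12*r^4 + 38*r^3 + 48*r^2 - 423*r + 540) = (r - 5)*(r - 4)^2*(r^4 - 8*r^3 + 6*r^2 + 72*r - 135) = (r - 5)*(r - 4)^2*(r - 3)*(r^3 - 5*r^2 - 9*r + 45) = (r - 5)^2*(r - 4)^2*(r - 3)*(r^2 - 9) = (r - 5)^2*(r - 4)^2*(r - 3)*(r + 3)*(r - 3)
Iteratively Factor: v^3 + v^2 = (v)*(v^2 + v) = v*(v + 1)*(v)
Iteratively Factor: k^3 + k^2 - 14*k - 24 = (k - 4)*(k^2 + 5*k + 6) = (k - 4)*(k + 2)*(k + 3)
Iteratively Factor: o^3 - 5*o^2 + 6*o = (o - 3)*(o^2 - 2*o) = (o - 3)*(o - 2)*(o)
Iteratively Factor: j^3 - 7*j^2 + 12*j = (j)*(j^2 - 7*j + 12) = j*(j - 3)*(j - 4)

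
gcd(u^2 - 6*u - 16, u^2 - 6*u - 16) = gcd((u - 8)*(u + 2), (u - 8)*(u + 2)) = u^2 - 6*u - 16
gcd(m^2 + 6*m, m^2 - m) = m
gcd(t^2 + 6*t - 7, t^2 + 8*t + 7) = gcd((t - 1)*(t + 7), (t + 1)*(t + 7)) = t + 7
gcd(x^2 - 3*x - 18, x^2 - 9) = x + 3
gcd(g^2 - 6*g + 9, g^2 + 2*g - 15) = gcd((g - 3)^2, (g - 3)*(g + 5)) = g - 3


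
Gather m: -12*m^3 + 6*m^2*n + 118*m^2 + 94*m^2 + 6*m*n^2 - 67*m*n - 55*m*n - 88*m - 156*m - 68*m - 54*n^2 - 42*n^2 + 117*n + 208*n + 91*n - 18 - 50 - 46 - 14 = -12*m^3 + m^2*(6*n + 212) + m*(6*n^2 - 122*n - 312) - 96*n^2 + 416*n - 128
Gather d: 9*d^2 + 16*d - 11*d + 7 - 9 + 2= 9*d^2 + 5*d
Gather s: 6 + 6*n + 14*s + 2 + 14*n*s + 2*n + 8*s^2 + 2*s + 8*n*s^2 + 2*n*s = 8*n + s^2*(8*n + 8) + s*(16*n + 16) + 8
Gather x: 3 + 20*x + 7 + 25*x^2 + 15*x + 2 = 25*x^2 + 35*x + 12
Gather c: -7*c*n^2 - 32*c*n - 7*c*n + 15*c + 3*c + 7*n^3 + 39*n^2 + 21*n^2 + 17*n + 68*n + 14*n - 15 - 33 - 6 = c*(-7*n^2 - 39*n + 18) + 7*n^3 + 60*n^2 + 99*n - 54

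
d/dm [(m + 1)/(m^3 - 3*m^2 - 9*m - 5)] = 2*(2 - m)/(m^4 - 8*m^3 + 6*m^2 + 40*m + 25)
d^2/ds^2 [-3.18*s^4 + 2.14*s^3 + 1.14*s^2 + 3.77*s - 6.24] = -38.16*s^2 + 12.84*s + 2.28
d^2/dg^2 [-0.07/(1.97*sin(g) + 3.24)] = (0.271663*sin(g)^2 - 0.446796*sin(g) - 0.543326)/(1.97*sin(g) + 3.24)^3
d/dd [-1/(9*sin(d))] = cos(d)/(9*sin(d)^2)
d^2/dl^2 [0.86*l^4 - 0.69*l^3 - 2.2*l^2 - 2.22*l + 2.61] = 10.32*l^2 - 4.14*l - 4.4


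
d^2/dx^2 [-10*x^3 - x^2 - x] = -60*x - 2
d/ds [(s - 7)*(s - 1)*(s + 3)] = 3*s^2 - 10*s - 17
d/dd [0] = 0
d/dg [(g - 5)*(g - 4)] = 2*g - 9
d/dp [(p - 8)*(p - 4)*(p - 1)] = 3*p^2 - 26*p + 44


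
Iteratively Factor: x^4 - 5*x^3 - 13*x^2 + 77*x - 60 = (x - 3)*(x^3 - 2*x^2 - 19*x + 20) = (x - 3)*(x - 1)*(x^2 - x - 20) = (x - 3)*(x - 1)*(x + 4)*(x - 5)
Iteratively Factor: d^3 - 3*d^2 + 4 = (d - 2)*(d^2 - d - 2) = (d - 2)^2*(d + 1)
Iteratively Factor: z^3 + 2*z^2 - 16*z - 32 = (z - 4)*(z^2 + 6*z + 8) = (z - 4)*(z + 2)*(z + 4)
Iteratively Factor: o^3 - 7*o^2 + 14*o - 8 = (o - 4)*(o^2 - 3*o + 2) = (o - 4)*(o - 2)*(o - 1)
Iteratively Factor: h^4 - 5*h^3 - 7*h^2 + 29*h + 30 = (h + 1)*(h^3 - 6*h^2 - h + 30) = (h - 3)*(h + 1)*(h^2 - 3*h - 10) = (h - 3)*(h + 1)*(h + 2)*(h - 5)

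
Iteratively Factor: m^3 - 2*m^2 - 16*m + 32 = (m - 4)*(m^2 + 2*m - 8) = (m - 4)*(m - 2)*(m + 4)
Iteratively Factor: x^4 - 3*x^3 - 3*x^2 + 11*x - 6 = (x - 1)*(x^3 - 2*x^2 - 5*x + 6) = (x - 3)*(x - 1)*(x^2 + x - 2) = (x - 3)*(x - 1)^2*(x + 2)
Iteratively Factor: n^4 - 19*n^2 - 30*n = (n + 2)*(n^3 - 2*n^2 - 15*n) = (n + 2)*(n + 3)*(n^2 - 5*n) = (n - 5)*(n + 2)*(n + 3)*(n)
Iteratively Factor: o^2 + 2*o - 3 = (o - 1)*(o + 3)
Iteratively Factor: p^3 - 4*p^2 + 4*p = (p - 2)*(p^2 - 2*p) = p*(p - 2)*(p - 2)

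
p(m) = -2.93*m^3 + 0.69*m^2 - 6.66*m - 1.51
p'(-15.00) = -2005.11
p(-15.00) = 10142.39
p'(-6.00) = -331.38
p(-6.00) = 696.17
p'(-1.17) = -20.31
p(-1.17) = 11.92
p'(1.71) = -30.00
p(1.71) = -25.53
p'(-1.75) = -35.99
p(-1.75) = 27.96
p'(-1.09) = -18.61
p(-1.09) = 10.36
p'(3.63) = -117.48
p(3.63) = -156.74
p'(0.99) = -13.91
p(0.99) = -10.27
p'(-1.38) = -25.30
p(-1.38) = 16.70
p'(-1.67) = -33.48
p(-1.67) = 25.18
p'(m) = -8.79*m^2 + 1.38*m - 6.66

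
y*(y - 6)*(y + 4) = y^3 - 2*y^2 - 24*y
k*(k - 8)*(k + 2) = k^3 - 6*k^2 - 16*k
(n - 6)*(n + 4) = n^2 - 2*n - 24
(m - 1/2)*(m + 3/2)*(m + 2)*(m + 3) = m^4 + 6*m^3 + 41*m^2/4 + 9*m/4 - 9/2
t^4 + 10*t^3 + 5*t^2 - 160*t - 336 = (t - 4)*(t + 3)*(t + 4)*(t + 7)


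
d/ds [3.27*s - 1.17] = 3.27000000000000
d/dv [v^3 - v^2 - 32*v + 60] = 3*v^2 - 2*v - 32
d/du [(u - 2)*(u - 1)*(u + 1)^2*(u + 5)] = 5*u^4 + 16*u^3 - 24*u^2 - 28*u + 7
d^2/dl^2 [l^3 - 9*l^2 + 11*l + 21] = 6*l - 18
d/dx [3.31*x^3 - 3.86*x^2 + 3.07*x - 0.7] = 9.93*x^2 - 7.72*x + 3.07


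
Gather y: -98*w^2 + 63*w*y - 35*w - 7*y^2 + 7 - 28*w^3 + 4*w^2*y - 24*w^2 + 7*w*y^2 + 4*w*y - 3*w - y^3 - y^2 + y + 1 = -28*w^3 - 122*w^2 - 38*w - y^3 + y^2*(7*w - 8) + y*(4*w^2 + 67*w + 1) + 8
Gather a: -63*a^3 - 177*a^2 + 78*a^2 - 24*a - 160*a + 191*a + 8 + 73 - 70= -63*a^3 - 99*a^2 + 7*a + 11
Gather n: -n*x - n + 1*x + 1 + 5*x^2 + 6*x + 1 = n*(-x - 1) + 5*x^2 + 7*x + 2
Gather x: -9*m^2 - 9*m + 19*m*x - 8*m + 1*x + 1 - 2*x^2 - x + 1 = -9*m^2 + 19*m*x - 17*m - 2*x^2 + 2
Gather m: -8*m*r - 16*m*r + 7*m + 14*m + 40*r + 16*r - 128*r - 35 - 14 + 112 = m*(21 - 24*r) - 72*r + 63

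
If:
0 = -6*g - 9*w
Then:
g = -3*w/2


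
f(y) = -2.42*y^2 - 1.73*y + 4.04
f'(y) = -4.84*y - 1.73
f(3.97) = -40.97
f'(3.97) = -20.94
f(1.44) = -3.47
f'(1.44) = -8.70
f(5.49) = -78.40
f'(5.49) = -28.30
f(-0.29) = 4.34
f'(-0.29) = -0.33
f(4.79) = -59.77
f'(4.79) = -24.91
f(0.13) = 3.77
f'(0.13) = -2.36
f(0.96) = 0.15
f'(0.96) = -6.38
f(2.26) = -12.23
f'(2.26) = -12.67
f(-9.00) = -176.41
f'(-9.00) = 41.83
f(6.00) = -93.46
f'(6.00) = -30.77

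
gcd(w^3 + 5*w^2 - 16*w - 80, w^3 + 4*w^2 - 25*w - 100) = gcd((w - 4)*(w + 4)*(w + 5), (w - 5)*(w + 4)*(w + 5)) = w^2 + 9*w + 20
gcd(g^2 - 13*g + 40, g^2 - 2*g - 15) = g - 5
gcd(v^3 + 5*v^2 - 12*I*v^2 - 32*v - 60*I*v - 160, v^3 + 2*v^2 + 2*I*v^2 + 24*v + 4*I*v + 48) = v - 4*I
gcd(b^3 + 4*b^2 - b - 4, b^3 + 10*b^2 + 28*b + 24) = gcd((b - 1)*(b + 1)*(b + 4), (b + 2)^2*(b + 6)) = 1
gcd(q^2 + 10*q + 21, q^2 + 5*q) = 1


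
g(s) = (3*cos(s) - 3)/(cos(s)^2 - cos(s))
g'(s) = (2*sin(s)*cos(s) - sin(s))*(3*cos(s) - 3)/(cos(s)^2 - cos(s))^2 - 3*sin(s)/(cos(s)^2 - cos(s))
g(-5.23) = 6.06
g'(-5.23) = 10.65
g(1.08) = 6.36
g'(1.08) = 11.91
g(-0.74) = 4.06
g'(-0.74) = -3.71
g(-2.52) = -3.69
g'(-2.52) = -2.64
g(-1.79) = -13.80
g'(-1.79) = -61.93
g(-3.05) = -3.01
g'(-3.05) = -0.28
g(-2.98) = -3.04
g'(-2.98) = -0.50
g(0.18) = 3.05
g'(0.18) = 0.55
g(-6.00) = 3.12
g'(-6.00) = 0.91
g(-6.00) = 3.12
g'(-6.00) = 0.91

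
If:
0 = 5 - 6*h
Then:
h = 5/6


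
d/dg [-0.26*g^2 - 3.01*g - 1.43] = -0.52*g - 3.01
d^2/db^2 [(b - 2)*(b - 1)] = 2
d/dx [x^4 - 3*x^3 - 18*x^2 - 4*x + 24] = 4*x^3 - 9*x^2 - 36*x - 4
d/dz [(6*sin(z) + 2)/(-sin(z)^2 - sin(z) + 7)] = 2*(3*sin(z)^2 + 2*sin(z) + 22)*cos(z)/(sin(z)^2 + sin(z) - 7)^2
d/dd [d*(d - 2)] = 2*d - 2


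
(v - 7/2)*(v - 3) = v^2 - 13*v/2 + 21/2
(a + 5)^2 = a^2 + 10*a + 25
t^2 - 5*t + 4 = (t - 4)*(t - 1)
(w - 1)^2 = w^2 - 2*w + 1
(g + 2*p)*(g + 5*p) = g^2 + 7*g*p + 10*p^2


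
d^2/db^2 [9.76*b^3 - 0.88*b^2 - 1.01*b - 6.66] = 58.56*b - 1.76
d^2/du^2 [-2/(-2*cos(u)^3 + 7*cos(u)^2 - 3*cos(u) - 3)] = 16*(2*(6*cos(u)^2 - 14*cos(u) + 3)^2*sin(u)^2 + (9*cos(u) - 7*cos(2*u) + cos(3*u) - 1)*(18*cos(u)^3 - 28*cos(u)^2 - 9*cos(u) + 14)/2)/(9*cos(u) - 7*cos(2*u) + cos(3*u) - 1)^3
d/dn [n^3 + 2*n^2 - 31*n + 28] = 3*n^2 + 4*n - 31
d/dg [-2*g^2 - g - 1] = -4*g - 1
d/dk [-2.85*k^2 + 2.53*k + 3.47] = 2.53 - 5.7*k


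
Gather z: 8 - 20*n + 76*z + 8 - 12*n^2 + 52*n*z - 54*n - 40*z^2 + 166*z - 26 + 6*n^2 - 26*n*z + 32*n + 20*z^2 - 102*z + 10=-6*n^2 - 42*n - 20*z^2 + z*(26*n + 140)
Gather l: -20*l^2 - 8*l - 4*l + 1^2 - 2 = -20*l^2 - 12*l - 1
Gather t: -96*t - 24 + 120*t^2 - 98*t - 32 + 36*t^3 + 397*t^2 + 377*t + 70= 36*t^3 + 517*t^2 + 183*t + 14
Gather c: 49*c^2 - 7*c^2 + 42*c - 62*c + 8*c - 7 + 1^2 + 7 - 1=42*c^2 - 12*c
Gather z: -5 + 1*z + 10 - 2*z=5 - z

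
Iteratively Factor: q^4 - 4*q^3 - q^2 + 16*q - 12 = (q - 1)*(q^3 - 3*q^2 - 4*q + 12) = (q - 2)*(q - 1)*(q^2 - q - 6) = (q - 2)*(q - 1)*(q + 2)*(q - 3)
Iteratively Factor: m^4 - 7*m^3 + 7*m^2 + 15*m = (m - 3)*(m^3 - 4*m^2 - 5*m) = m*(m - 3)*(m^2 - 4*m - 5) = m*(m - 3)*(m + 1)*(m - 5)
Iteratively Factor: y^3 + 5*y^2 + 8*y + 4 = (y + 1)*(y^2 + 4*y + 4) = (y + 1)*(y + 2)*(y + 2)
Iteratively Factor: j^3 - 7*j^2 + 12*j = (j - 3)*(j^2 - 4*j) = (j - 4)*(j - 3)*(j)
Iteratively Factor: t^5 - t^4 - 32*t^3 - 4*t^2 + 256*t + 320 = (t + 2)*(t^4 - 3*t^3 - 26*t^2 + 48*t + 160) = (t + 2)^2*(t^3 - 5*t^2 - 16*t + 80) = (t - 5)*(t + 2)^2*(t^2 - 16) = (t - 5)*(t - 4)*(t + 2)^2*(t + 4)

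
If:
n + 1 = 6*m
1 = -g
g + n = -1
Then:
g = -1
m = 1/6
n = 0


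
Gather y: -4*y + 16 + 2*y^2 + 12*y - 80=2*y^2 + 8*y - 64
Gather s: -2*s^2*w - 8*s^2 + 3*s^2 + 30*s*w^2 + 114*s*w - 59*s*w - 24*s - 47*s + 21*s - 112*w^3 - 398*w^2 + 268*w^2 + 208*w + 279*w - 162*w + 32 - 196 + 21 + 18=s^2*(-2*w - 5) + s*(30*w^2 + 55*w - 50) - 112*w^3 - 130*w^2 + 325*w - 125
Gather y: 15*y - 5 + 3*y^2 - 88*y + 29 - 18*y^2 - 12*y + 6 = -15*y^2 - 85*y + 30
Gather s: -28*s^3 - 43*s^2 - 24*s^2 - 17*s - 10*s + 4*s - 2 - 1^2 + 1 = -28*s^3 - 67*s^2 - 23*s - 2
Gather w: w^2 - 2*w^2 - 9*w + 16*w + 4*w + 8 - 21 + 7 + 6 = -w^2 + 11*w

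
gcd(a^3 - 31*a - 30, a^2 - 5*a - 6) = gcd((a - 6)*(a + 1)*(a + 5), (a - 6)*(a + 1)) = a^2 - 5*a - 6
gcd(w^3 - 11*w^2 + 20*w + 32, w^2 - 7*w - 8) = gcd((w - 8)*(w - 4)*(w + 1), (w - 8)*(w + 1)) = w^2 - 7*w - 8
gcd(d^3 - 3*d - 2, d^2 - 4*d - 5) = d + 1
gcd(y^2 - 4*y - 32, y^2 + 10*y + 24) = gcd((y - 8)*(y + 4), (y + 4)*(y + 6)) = y + 4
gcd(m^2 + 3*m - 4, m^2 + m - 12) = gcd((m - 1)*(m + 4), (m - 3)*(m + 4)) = m + 4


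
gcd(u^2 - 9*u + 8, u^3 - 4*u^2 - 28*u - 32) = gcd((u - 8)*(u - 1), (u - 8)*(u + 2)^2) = u - 8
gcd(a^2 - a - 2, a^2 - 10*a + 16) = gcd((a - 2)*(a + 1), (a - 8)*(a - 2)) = a - 2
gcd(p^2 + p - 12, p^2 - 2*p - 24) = p + 4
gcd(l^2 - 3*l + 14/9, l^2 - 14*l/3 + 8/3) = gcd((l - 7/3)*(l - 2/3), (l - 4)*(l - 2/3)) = l - 2/3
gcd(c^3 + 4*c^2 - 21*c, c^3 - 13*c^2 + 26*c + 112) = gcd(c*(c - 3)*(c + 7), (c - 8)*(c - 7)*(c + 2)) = 1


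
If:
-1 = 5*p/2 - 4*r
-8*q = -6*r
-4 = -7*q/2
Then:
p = 214/105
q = 8/7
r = 32/21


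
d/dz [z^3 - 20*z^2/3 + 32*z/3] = 3*z^2 - 40*z/3 + 32/3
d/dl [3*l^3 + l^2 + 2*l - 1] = 9*l^2 + 2*l + 2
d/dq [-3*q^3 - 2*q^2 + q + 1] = -9*q^2 - 4*q + 1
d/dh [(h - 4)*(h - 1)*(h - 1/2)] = 3*h^2 - 11*h + 13/2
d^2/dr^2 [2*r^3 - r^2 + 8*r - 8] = 12*r - 2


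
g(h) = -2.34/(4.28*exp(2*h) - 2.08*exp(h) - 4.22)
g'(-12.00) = 0.00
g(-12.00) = 0.55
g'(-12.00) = 0.00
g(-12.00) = 0.55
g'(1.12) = 0.20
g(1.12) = -0.08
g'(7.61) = 0.00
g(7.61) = -0.00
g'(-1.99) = -0.01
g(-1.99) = 0.53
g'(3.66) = 0.00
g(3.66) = -0.00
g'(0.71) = 0.85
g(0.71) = -0.25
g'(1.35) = 0.11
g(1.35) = -0.05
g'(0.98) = 0.30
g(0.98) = -0.11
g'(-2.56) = -0.01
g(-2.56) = 0.54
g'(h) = -2.34*(-8.56*exp(2*h) + 2.08*exp(h))/(4.28*exp(2*h) - 2.08*exp(h) - 4.22)^2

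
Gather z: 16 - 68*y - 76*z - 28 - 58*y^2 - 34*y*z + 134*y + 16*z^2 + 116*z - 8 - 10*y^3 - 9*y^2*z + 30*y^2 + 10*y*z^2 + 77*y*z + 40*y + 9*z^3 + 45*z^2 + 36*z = -10*y^3 - 28*y^2 + 106*y + 9*z^3 + z^2*(10*y + 61) + z*(-9*y^2 + 43*y + 76) - 20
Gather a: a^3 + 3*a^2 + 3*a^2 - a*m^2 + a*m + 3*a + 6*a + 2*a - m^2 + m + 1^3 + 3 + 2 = a^3 + 6*a^2 + a*(-m^2 + m + 11) - m^2 + m + 6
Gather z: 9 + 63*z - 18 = 63*z - 9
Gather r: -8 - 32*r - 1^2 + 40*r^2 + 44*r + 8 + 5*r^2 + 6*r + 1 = 45*r^2 + 18*r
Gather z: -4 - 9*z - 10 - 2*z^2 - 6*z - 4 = -2*z^2 - 15*z - 18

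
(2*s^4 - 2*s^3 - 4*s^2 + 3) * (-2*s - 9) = -4*s^5 - 14*s^4 + 26*s^3 + 36*s^2 - 6*s - 27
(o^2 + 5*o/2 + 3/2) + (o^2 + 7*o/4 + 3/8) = 2*o^2 + 17*o/4 + 15/8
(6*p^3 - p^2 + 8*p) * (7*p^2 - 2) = 42*p^5 - 7*p^4 + 44*p^3 + 2*p^2 - 16*p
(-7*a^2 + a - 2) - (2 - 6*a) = -7*a^2 + 7*a - 4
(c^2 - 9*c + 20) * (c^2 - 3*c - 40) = c^4 - 12*c^3 + 7*c^2 + 300*c - 800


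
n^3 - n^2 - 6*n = n*(n - 3)*(n + 2)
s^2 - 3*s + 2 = (s - 2)*(s - 1)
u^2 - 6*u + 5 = (u - 5)*(u - 1)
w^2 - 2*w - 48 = (w - 8)*(w + 6)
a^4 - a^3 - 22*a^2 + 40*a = a*(a - 4)*(a - 2)*(a + 5)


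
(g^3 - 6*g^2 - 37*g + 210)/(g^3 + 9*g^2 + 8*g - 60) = (g^2 - 12*g + 35)/(g^2 + 3*g - 10)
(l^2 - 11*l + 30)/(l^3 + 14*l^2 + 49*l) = (l^2 - 11*l + 30)/(l*(l^2 + 14*l + 49))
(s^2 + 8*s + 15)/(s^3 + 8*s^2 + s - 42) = (s + 5)/(s^2 + 5*s - 14)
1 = 1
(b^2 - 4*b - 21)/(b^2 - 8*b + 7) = (b + 3)/(b - 1)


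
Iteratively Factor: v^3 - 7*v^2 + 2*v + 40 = (v - 5)*(v^2 - 2*v - 8) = (v - 5)*(v + 2)*(v - 4)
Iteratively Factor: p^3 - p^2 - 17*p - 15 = (p - 5)*(p^2 + 4*p + 3) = (p - 5)*(p + 1)*(p + 3)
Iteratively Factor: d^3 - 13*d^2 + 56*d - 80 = (d - 4)*(d^2 - 9*d + 20) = (d - 4)^2*(d - 5)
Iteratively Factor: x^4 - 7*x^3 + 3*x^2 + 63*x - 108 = (x - 3)*(x^3 - 4*x^2 - 9*x + 36) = (x - 3)*(x + 3)*(x^2 - 7*x + 12) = (x - 3)^2*(x + 3)*(x - 4)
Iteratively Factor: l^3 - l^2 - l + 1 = (l - 1)*(l^2 - 1) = (l - 1)*(l + 1)*(l - 1)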